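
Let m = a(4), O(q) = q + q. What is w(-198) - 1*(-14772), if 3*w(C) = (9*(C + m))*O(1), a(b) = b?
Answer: 13608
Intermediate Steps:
O(q) = 2*q
m = 4
w(C) = 24 + 6*C (w(C) = ((9*(C + 4))*(2*1))/3 = ((9*(4 + C))*2)/3 = ((36 + 9*C)*2)/3 = (72 + 18*C)/3 = 24 + 6*C)
w(-198) - 1*(-14772) = (24 + 6*(-198)) - 1*(-14772) = (24 - 1188) + 14772 = -1164 + 14772 = 13608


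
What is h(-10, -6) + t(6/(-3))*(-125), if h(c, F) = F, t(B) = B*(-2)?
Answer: -506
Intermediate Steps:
t(B) = -2*B
h(-10, -6) + t(6/(-3))*(-125) = -6 - 12/(-3)*(-125) = -6 - 12*(-1)/3*(-125) = -6 - 2*(-2)*(-125) = -6 + 4*(-125) = -6 - 500 = -506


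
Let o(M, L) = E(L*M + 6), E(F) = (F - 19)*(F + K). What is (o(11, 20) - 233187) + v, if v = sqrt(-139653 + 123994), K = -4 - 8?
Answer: -188889 + I*sqrt(15659) ≈ -1.8889e+5 + 125.14*I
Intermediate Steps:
K = -12
E(F) = (-19 + F)*(-12 + F) (E(F) = (F - 19)*(F - 12) = (-19 + F)*(-12 + F))
o(M, L) = 42 + (6 + L*M)**2 - 31*L*M (o(M, L) = 228 + (L*M + 6)**2 - 31*(L*M + 6) = 228 + (6 + L*M)**2 - 31*(6 + L*M) = 228 + (6 + L*M)**2 + (-186 - 31*L*M) = 42 + (6 + L*M)**2 - 31*L*M)
v = I*sqrt(15659) (v = sqrt(-15659) = I*sqrt(15659) ≈ 125.14*I)
(o(11, 20) - 233187) + v = ((42 + (6 + 20*11)**2 - 31*20*11) - 233187) + I*sqrt(15659) = ((42 + (6 + 220)**2 - 6820) - 233187) + I*sqrt(15659) = ((42 + 226**2 - 6820) - 233187) + I*sqrt(15659) = ((42 + 51076 - 6820) - 233187) + I*sqrt(15659) = (44298 - 233187) + I*sqrt(15659) = -188889 + I*sqrt(15659)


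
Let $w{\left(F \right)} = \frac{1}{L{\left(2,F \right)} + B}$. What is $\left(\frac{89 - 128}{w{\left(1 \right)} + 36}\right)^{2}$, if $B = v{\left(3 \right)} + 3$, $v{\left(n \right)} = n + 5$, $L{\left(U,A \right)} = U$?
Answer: $\frac{257049}{219961} \approx 1.1686$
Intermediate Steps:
$v{\left(n \right)} = 5 + n$
$B = 11$ ($B = \left(5 + 3\right) + 3 = 8 + 3 = 11$)
$w{\left(F \right)} = \frac{1}{13}$ ($w{\left(F \right)} = \frac{1}{2 + 11} = \frac{1}{13}$)
$\left(\frac{89 - 128}{w{\left(1 \right)} + 36}\right)^{2} = \left(\frac{89 - 128}{\frac{1}{13} + 36}\right)^{2} = \left(- \frac{39}{\frac{469}{13}}\right)^{2} = \left(\left(-39\right) \frac{13}{469}\right)^{2} = \left(- \frac{507}{469}\right)^{2} = \frac{257049}{219961}$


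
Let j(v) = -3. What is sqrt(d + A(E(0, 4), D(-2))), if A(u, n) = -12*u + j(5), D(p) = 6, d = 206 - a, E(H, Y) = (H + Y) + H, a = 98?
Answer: sqrt(57) ≈ 7.5498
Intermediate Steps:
E(H, Y) = Y + 2*H
d = 108 (d = 206 - 1*98 = 206 - 98 = 108)
A(u, n) = -3 - 12*u (A(u, n) = -12*u - 3 = -3 - 12*u)
sqrt(d + A(E(0, 4), D(-2))) = sqrt(108 + (-3 - 12*(4 + 2*0))) = sqrt(108 + (-3 - 12*(4 + 0))) = sqrt(108 + (-3 - 12*4)) = sqrt(108 + (-3 - 48)) = sqrt(108 - 51) = sqrt(57)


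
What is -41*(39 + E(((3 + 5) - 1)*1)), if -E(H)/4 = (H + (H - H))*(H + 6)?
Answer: 13325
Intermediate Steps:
E(H) = -4*H*(6 + H) (E(H) = -4*(H + (H - H))*(H + 6) = -4*(H + 0)*(6 + H) = -4*H*(6 + H))
-41*(39 + E(((3 + 5) - 1)*1)) = -41*(39 - 4*((3 + 5) - 1)*1*(6 + ((3 + 5) - 1)*1)) = -41*(39 - 4*(8 - 1)*1*(6 + (8 - 1)*1)) = -41*(39 - 4*7*1*(6 + 7*1)) = -41*(39 - 4*7*(6 + 7)) = -41*(39 - 4*7*13) = -41*(39 - 364) = -41*(-325) = 13325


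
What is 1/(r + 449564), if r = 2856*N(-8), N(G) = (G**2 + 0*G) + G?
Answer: 1/609500 ≈ 1.6407e-6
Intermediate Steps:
N(G) = G + G**2 (N(G) = (G**2 + 0) + G = G**2 + G = G + G**2)
r = 159936 (r = 2856*(-8*(1 - 8)) = 2856*(-8*(-7)) = 2856*56 = 159936)
1/(r + 449564) = 1/(159936 + 449564) = 1/609500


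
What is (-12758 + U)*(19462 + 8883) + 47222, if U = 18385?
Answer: 159544537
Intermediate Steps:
(-12758 + U)*(19462 + 8883) + 47222 = (-12758 + 18385)*(19462 + 8883) + 47222 = 5627*28345 + 47222 = 159497315 + 47222 = 159544537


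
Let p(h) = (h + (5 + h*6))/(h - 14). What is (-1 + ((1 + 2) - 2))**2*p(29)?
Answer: 0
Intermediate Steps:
p(h) = (5 + 7*h)/(-14 + h) (p(h) = (h + (5 + 6*h))/(-14 + h) = (5 + 7*h)/(-14 + h))
(-1 + ((1 + 2) - 2))**2*p(29) = (-1 + ((1 + 2) - 2))**2*((5 + 7*29)/(-14 + 29)) = (-1 + (3 - 2))**2*((5 + 203)/15) = (-1 + 1)**2*((1/15)*208) = 0**2*(208/15) = 0*(208/15) = 0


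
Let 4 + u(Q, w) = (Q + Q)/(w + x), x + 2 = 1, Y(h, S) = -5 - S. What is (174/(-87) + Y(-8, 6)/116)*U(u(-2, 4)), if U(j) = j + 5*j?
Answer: 1944/29 ≈ 67.034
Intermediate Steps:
x = -1 (x = -2 + 1 = -1)
u(Q, w) = -4 + 2*Q/(-1 + w) (u(Q, w) = -4 + (Q + Q)/(w - 1) = -4 + (2*Q)/(-1 + w) = -4 + 2*Q/(-1 + w))
U(j) = 6*j
(174/(-87) + Y(-8, 6)/116)*U(u(-2, 4)) = (174/(-87) + (-5 - 1*6)/116)*(6*(2*(2 - 2 - 2*4)/(-1 + 4))) = (174*(-1/87) + (-5 - 6)*(1/116))*(6*(2*(2 - 2 - 8)/3)) = (-2 - 11*1/116)*(6*(2*(⅓)*(-8))) = (-2 - 11/116)*(6*(-16/3)) = -243/116*(-32) = 1944/29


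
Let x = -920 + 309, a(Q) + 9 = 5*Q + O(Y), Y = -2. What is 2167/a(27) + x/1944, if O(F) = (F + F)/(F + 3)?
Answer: 2069053/118584 ≈ 17.448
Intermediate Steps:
O(F) = 2*F/(3 + F) (O(F) = (2*F)/(3 + F) = 2*F/(3 + F))
a(Q) = -13 + 5*Q (a(Q) = -9 + (5*Q + 2*(-2)/(3 - 2)) = -9 + (5*Q + 2*(-2)/1) = -9 + (5*Q + 2*(-2)*1) = -9 + (5*Q - 4) = -9 + (-4 + 5*Q) = -13 + 5*Q)
x = -611
2167/a(27) + x/1944 = 2167/(-13 + 5*27) - 611/1944 = 2167/(-13 + 135) - 611*1/1944 = 2167/122 - 611/1944 = 2069053/118584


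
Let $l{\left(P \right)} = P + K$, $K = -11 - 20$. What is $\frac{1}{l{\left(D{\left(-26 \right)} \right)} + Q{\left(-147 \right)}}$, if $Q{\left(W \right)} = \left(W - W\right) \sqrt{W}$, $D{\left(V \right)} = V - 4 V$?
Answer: $\frac{1}{47} \approx 0.021277$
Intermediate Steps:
$K = -31$ ($K = -11 - 20 = -31$)
$D{\left(V \right)} = - 3 V$
$Q{\left(W \right)} = 0$ ($Q{\left(W \right)} = 0 \sqrt{W} = 0$)
$l{\left(P \right)} = -31 + P$ ($l{\left(P \right)} = P - 31 = -31 + P$)
$\frac{1}{l{\left(D{\left(-26 \right)} \right)} + Q{\left(-147 \right)}} = \frac{1}{\left(-31 - -78\right) + 0} = \frac{1}{\left(-31 + 78\right) + 0} = \frac{1}{47 + 0} = \frac{1}{47}$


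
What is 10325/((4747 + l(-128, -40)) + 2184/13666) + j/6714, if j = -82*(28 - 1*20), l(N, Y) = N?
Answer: 226486211993/105956047683 ≈ 2.1376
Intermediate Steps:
j = -656 (j = -82*(28 - 20) = -82*8 = -656)
10325/((4747 + l(-128, -40)) + 2184/13666) + j/6714 = 10325/((4747 - 128) + 2184/13666) - 656/6714 = 10325/(4619 + 2184*(1/13666)) - 656*1/6714 = 10325/(4619 + 1092/6833) - 328/3357 = 10325/(31562719/6833) - 328/3357 = 10325*(6833/31562719) - 328/3357 = 70550725/31562719 - 328/3357 = 226486211993/105956047683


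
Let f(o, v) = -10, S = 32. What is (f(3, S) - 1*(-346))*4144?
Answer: 1392384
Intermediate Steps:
(f(3, S) - 1*(-346))*4144 = (-10 - 1*(-346))*4144 = (-10 + 346)*4144 = 336*4144 = 1392384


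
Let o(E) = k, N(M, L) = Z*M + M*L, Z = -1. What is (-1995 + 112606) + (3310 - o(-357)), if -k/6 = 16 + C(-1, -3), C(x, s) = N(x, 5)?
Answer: 113993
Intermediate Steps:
N(M, L) = -M + L*M (N(M, L) = -M + M*L = -M + L*M)
C(x, s) = 4*x (C(x, s) = x*(-1 + 5) = x*4 = 4*x)
k = -72 (k = -6*(16 + 4*(-1)) = -6*(16 - 4) = -6*12 = -72)
o(E) = -72
(-1995 + 112606) + (3310 - o(-357)) = (-1995 + 112606) + (3310 - 1*(-72)) = 110611 + (3310 + 72) = 110611 + 3382 = 113993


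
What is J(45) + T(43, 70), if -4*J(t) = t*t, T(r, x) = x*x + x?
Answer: 17855/4 ≈ 4463.8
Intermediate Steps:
T(r, x) = x + x² (T(r, x) = x² + x = x + x²)
J(t) = -t²/4 (J(t) = -t*t/4 = -t²/4)
J(45) + T(43, 70) = -¼*45² + 70*(1 + 70) = -¼*2025 + 70*71 = -2025/4 + 4970 = 17855/4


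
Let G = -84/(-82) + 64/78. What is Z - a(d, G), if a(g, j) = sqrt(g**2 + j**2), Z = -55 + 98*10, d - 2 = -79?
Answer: 925 - sqrt(15167975629)/1599 ≈ 847.98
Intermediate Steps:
d = -77 (d = 2 - 79 = -77)
G = 2950/1599 (G = -84*(-1/82) + 64*(1/78) = 42/41 + 32/39 = 2950/1599 ≈ 1.8449)
Z = 925 (Z = -55 + 980 = 925)
Z - a(d, G) = 925 - sqrt((-77)**2 + (2950/1599)**2) = 925 - sqrt(5929 + 8702500/2556801) = 925 - sqrt(15167975629/2556801) = 925 - sqrt(15167975629)/1599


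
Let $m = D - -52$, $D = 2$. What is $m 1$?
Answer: $54$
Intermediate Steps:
$m = 54$ ($m = 2 - -52 = 2 + 52 = 54$)
$m 1 = 54 \cdot 1 = 54$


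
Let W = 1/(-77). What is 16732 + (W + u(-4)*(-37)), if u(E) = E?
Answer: 1299759/77 ≈ 16880.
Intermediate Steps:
W = -1/77 ≈ -0.012987
16732 + (W + u(-4)*(-37)) = 16732 + (-1/77 - 4*(-37)) = 16732 + (-1/77 + 148) = 16732 + 11395/77 = 1299759/77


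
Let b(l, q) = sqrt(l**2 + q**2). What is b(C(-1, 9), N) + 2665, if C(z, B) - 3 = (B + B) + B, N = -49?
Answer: 2665 + sqrt(3301) ≈ 2722.5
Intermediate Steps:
C(z, B) = 3 + 3*B (C(z, B) = 3 + ((B + B) + B) = 3 + (2*B + B) = 3 + 3*B)
b(C(-1, 9), N) + 2665 = sqrt((3 + 3*9)**2 + (-49)**2) + 2665 = sqrt((3 + 27)**2 + 2401) + 2665 = sqrt(30**2 + 2401) + 2665 = sqrt(900 + 2401) + 2665 = sqrt(3301) + 2665 = 2665 + sqrt(3301)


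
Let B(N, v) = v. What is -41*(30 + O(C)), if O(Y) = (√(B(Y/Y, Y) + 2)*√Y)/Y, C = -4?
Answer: -1230 - 41*√2/2 ≈ -1259.0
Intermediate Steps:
O(Y) = √(2 + Y)/√Y (O(Y) = (√(Y + 2)*√Y)/Y = (√(2 + Y)*√Y)/Y = (√Y*√(2 + Y))/Y = √(2 + Y)/√Y)
-41*(30 + O(C)) = -41*(30 + √(2 - 4)/√(-4)) = -41*(30 + (-I/2)*√(-2)) = -41*(30 + (-I/2)*(I*√2)) = -41*(30 + √2/2) = -1230 - 41*√2/2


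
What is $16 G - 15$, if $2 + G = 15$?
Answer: $193$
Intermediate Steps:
$G = 13$ ($G = -2 + 15 = 13$)
$16 G - 15 = 16 \cdot 13 - 15 = 208 - 15 = 193$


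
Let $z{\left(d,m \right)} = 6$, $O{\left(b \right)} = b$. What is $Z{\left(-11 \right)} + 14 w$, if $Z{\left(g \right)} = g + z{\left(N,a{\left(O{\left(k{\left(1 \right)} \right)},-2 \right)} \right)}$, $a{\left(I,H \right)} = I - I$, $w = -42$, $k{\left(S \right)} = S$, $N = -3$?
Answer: $-593$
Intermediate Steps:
$a{\left(I,H \right)} = 0$
$Z{\left(g \right)} = 6 + g$ ($Z{\left(g \right)} = g + 6 = 6 + g$)
$Z{\left(-11 \right)} + 14 w = \left(6 - 11\right) + 14 \left(-42\right) = -5 - 588 = -593$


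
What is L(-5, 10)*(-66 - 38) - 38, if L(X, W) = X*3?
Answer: 1522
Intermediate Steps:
L(X, W) = 3*X
L(-5, 10)*(-66 - 38) - 38 = (3*(-5))*(-66 - 38) - 38 = -15*(-104) - 38 = 1560 - 38 = 1522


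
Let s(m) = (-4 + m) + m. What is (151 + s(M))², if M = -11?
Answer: 15625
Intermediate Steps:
s(m) = -4 + 2*m
(151 + s(M))² = (151 + (-4 + 2*(-11)))² = (151 + (-4 - 22))² = (151 - 26)² = 125² = 15625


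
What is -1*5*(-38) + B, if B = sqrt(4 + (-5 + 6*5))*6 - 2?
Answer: 188 + 6*sqrt(29) ≈ 220.31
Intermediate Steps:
B = -2 + 6*sqrt(29) (B = sqrt(4 + (-5 + 30))*6 - 2 = sqrt(4 + 25)*6 - 2 = sqrt(29)*6 - 2 = 6*sqrt(29) - 2 = -2 + 6*sqrt(29) ≈ 30.311)
-1*5*(-38) + B = -1*5*(-38) + (-2 + 6*sqrt(29)) = -5*(-38) + (-2 + 6*sqrt(29)) = 190 + (-2 + 6*sqrt(29)) = 188 + 6*sqrt(29)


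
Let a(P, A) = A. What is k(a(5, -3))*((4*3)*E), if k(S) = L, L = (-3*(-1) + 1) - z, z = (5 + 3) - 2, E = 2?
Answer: -48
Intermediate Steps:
z = 6 (z = 8 - 2 = 6)
L = -2 (L = (-3*(-1) + 1) - 1*6 = (3 + 1) - 6 = 4 - 6 = -2)
k(S) = -2
k(a(5, -3))*((4*3)*E) = -2*4*3*2 = -24*2 = -2*24 = -48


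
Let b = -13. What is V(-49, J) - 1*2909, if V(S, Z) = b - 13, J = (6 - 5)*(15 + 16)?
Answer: -2935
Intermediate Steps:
J = 31 (J = 1*31 = 31)
V(S, Z) = -26 (V(S, Z) = -13 - 13 = -26)
V(-49, J) - 1*2909 = -26 - 1*2909 = -26 - 2909 = -2935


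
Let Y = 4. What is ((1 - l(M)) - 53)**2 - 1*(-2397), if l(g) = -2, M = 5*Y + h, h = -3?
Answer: 4897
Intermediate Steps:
M = 17 (M = 5*4 - 3 = 20 - 3 = 17)
((1 - l(M)) - 53)**2 - 1*(-2397) = ((1 - 1*(-2)) - 53)**2 - 1*(-2397) = ((1 + 2) - 53)**2 + 2397 = (3 - 53)**2 + 2397 = (-50)**2 + 2397 = 2500 + 2397 = 4897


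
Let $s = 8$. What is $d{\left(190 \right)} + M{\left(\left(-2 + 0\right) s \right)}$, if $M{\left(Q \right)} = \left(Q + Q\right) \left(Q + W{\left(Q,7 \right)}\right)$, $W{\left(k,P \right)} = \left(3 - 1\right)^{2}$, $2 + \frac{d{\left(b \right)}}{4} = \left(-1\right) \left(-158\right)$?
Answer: $1008$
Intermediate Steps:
$d{\left(b \right)} = 624$ ($d{\left(b \right)} = -8 + 4 \left(\left(-1\right) \left(-158\right)\right) = -8 + 4 \cdot 158 = -8 + 632 = 624$)
$W{\left(k,P \right)} = 4$ ($W{\left(k,P \right)} = 2^{2} = 4$)
$M{\left(Q \right)} = 2 Q \left(4 + Q\right)$ ($M{\left(Q \right)} = \left(Q + Q\right) \left(Q + 4\right) = 2 Q \left(4 + Q\right)$)
$d{\left(190 \right)} + M{\left(\left(-2 + 0\right) s \right)} = 624 + 2 \left(-2 + 0\right) 8 \left(4 + \left(-2 + 0\right) 8\right) = 624 + 2 \left(\left(-2\right) 8\right) \left(4 - 16\right) = 624 + 2 \left(-16\right) \left(4 - 16\right) = 624 + 2 \left(-16\right) \left(-12\right) = 624 + 384 = 1008$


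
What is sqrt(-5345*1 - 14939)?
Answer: 2*I*sqrt(5071) ≈ 142.42*I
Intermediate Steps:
sqrt(-5345*1 - 14939) = sqrt(-5345 - 14939) = sqrt(-20284) = 2*I*sqrt(5071)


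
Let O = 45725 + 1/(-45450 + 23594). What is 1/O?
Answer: 21856/999365599 ≈ 2.1870e-5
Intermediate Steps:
O = 999365599/21856 (O = 45725 + 1/(-21856) = 45725 - 1/21856 = 999365599/21856 ≈ 45725.)
1/O = 1/(999365599/21856) = 21856/999365599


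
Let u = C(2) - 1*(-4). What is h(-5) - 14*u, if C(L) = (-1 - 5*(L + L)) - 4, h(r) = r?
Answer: 289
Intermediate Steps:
C(L) = -5 - 10*L (C(L) = (-1 - 10*L) - 4 = -5 - 10*L)
u = -21 (u = (-5 - 10*2) - 1*(-4) = (-5 - 20) + 4 = -25 + 4 = -21)
h(-5) - 14*u = -5 - 14*(-21) = -5 + 294 = 289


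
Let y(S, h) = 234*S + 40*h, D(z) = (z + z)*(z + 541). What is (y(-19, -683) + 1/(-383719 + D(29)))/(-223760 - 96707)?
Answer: 11139033795/112374637753 ≈ 0.099124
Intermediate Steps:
D(z) = 2*z*(541 + z) (D(z) = (2*z)*(541 + z) = 2*z*(541 + z))
y(S, h) = 40*h + 234*S
(y(-19, -683) + 1/(-383719 + D(29)))/(-223760 - 96707) = ((40*(-683) + 234*(-19)) + 1/(-383719 + 2*29*(541 + 29)))/(-223760 - 96707) = ((-27320 - 4446) + 1/(-383719 + 2*29*570))/(-320467) = (-31766 + 1/(-383719 + 33060))*(-1/320467) = (-31766 + 1/(-350659))*(-1/320467) = (-31766 - 1/350659)*(-1/320467) = -11139033795/350659*(-1/320467) = 11139033795/112374637753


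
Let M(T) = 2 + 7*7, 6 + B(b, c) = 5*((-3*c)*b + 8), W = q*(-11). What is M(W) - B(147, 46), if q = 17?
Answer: 101447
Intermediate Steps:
W = -187 (W = 17*(-11) = -187)
B(b, c) = 34 - 15*b*c (B(b, c) = -6 + 5*((-3*c)*b + 8) = -6 + 5*(-3*b*c + 8) = -6 + 5*(8 - 3*b*c) = -6 + (40 - 15*b*c) = 34 - 15*b*c)
M(T) = 51 (M(T) = 2 + 49 = 51)
M(W) - B(147, 46) = 51 - (34 - 15*147*46) = 51 - (34 - 101430) = 51 - 1*(-101396) = 51 + 101396 = 101447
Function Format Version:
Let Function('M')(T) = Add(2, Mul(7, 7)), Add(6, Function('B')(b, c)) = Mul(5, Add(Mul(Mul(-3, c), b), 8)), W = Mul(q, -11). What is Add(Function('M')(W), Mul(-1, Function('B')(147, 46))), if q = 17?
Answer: 101447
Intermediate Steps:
W = -187 (W = Mul(17, -11) = -187)
Function('B')(b, c) = Add(34, Mul(-15, b, c)) (Function('B')(b, c) = Add(-6, Mul(5, Add(Mul(Mul(-3, c), b), 8))) = Add(-6, Mul(5, Add(Mul(-3, b, c), 8))) = Add(-6, Mul(5, Add(8, Mul(-3, b, c)))) = Add(-6, Add(40, Mul(-15, b, c))) = Add(34, Mul(-15, b, c)))
Function('M')(T) = 51 (Function('M')(T) = Add(2, 49) = 51)
Add(Function('M')(W), Mul(-1, Function('B')(147, 46))) = Add(51, Mul(-1, Add(34, Mul(-15, 147, 46)))) = Add(51, Mul(-1, Add(34, -101430))) = Add(51, Mul(-1, -101396)) = Add(51, 101396) = 101447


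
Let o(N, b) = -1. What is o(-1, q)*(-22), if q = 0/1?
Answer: 22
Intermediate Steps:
q = 0 (q = 0*1 = 0)
o(-1, q)*(-22) = -1*(-22) = 22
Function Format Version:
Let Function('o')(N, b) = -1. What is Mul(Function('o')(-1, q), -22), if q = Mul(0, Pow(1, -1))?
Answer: 22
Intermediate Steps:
q = 0 (q = Mul(0, 1) = 0)
Mul(Function('o')(-1, q), -22) = Mul(-1, -22) = 22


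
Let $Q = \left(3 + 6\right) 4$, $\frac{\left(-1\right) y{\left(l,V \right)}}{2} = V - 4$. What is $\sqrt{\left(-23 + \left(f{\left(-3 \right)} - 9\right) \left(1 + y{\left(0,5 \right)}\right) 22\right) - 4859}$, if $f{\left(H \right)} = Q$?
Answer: $74 i \approx 74.0 i$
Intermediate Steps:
$y{\left(l,V \right)} = 8 - 2 V$ ($y{\left(l,V \right)} = - 2 \left(V - 4\right) = - 2 \left(-4 + V\right) = 8 - 2 V$)
$Q = 36$ ($Q = 9 \cdot 4 = 36$)
$f{\left(H \right)} = 36$
$\sqrt{\left(-23 + \left(f{\left(-3 \right)} - 9\right) \left(1 + y{\left(0,5 \right)}\right) 22\right) - 4859} = \sqrt{\left(-23 + \left(36 - 9\right) \left(1 + \left(8 - 10\right)\right) 22\right) - 4859} = \sqrt{\left(-23 + 27 \left(1 + \left(8 - 10\right)\right) 22\right) - 4859} = \sqrt{\left(-23 + 27 \left(1 - 2\right) 22\right) - 4859} = \sqrt{\left(-23 + 27 \left(-1\right) 22\right) - 4859} = \sqrt{\left(-23 - 594\right) - 4859} = \sqrt{-617 - 4859} = \sqrt{-5476} = 74 i$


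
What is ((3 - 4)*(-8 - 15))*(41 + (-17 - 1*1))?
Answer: 529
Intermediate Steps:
((3 - 4)*(-8 - 15))*(41 + (-17 - 1*1)) = (-1*(-23))*(41 + (-17 - 1)) = 23*(41 - 18) = 23*23 = 529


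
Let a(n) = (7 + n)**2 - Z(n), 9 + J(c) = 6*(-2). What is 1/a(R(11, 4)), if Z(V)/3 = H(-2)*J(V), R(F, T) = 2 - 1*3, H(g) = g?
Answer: -1/90 ≈ -0.011111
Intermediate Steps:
J(c) = -21 (J(c) = -9 + 6*(-2) = -9 - 12 = -21)
R(F, T) = -1 (R(F, T) = 2 - 3 = -1)
Z(V) = 126 (Z(V) = 3*(-2*(-21)) = 3*42 = 126)
a(n) = -126 + (7 + n)**2 (a(n) = (7 + n)**2 - 1*126 = (7 + n)**2 - 126 = -126 + (7 + n)**2)
1/a(R(11, 4)) = 1/(-126 + (7 - 1)**2) = 1/(-126 + 6**2) = 1/(-126 + 36) = 1/(-90) = -1/90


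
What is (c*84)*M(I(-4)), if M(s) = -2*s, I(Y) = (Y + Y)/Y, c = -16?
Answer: 5376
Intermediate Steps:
I(Y) = 2 (I(Y) = (2*Y)/Y = 2)
(c*84)*M(I(-4)) = (-16*84)*(-2*2) = -1344*(-4) = 5376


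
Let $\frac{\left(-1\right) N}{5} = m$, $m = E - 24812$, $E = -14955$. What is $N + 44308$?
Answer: $243143$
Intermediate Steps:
$m = -39767$ ($m = -14955 - 24812 = -39767$)
$N = 198835$ ($N = \left(-5\right) \left(-39767\right) = 198835$)
$N + 44308 = 198835 + 44308 = 243143$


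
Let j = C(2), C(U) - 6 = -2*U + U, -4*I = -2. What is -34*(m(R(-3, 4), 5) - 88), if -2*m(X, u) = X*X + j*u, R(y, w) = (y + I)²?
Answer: 63937/16 ≈ 3996.1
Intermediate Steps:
I = ½ (I = -¼*(-2) = ½ ≈ 0.50000)
C(U) = 6 - U (C(U) = 6 + (-2*U + U) = 6 - U)
j = 4 (j = 6 - 1*2 = 6 - 2 = 4)
R(y, w) = (½ + y)² (R(y, w) = (y + ½)² = (½ + y)²)
m(X, u) = -2*u - X²/2 (m(X, u) = -(X*X + 4*u)/2 = -(X² + 4*u)/2 = -2*u - X²/2)
-34*(m(R(-3, 4), 5) - 88) = -34*((-2*5 - (1 + 2*(-3))⁴/16/2) - 88) = -34*((-10 - (1 - 6)⁴/16/2) - 88) = -34*((-10 - ((¼)*(-5)²)²/2) - 88) = -34*((-10 - ((¼)*25)²/2) - 88) = -34*((-10 - (25/4)²/2) - 88) = -34*((-10 - ½*625/16) - 88) = -34*((-10 - 625/32) - 88) = -34*(-945/32 - 88) = -34*(-3761/32) = 63937/16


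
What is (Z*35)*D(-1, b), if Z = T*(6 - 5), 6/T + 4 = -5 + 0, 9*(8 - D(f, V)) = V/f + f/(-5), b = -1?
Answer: -1652/9 ≈ -183.56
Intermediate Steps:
D(f, V) = 8 + f/45 - V/(9*f) (D(f, V) = 8 - (V/f + f/(-5))/9 = 8 - (V/f + f*(-⅕))/9 = 8 - (V/f - f/5)/9 = 8 - (-f/5 + V/f)/9 = 8 + (f/45 - V/(9*f)) = 8 + f/45 - V/(9*f))
T = -⅔ (T = 6/(-4 + (-5 + 0)) = 6/(-4 - 5) = 6/(-9) = 6*(-⅑) = -⅔ ≈ -0.66667)
Z = -⅔ (Z = -2*(6 - 5)/3 = -⅔*1 = -⅔ ≈ -0.66667)
(Z*35)*D(-1, b) = (-⅔*35)*(8 + (1/45)*(-1) - ⅑*(-1)/(-1)) = -70*(8 - 1/45 - ⅑*(-1)*(-1))/3 = -70*(8 - 1/45 - ⅑)/3 = -70/3*118/15 = -1652/9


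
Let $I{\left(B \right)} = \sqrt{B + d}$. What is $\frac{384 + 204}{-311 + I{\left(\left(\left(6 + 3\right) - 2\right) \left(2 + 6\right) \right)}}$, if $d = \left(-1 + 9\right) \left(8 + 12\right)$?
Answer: $- \frac{182868}{96505} - \frac{3528 \sqrt{6}}{96505} \approx -1.9845$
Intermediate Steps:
$d = 160$ ($d = 8 \cdot 20 = 160$)
$I{\left(B \right)} = \sqrt{160 + B}$ ($I{\left(B \right)} = \sqrt{B + 160} = \sqrt{160 + B}$)
$\frac{384 + 204}{-311 + I{\left(\left(\left(6 + 3\right) - 2\right) \left(2 + 6\right) \right)}} = \frac{384 + 204}{-311 + \sqrt{160 + \left(\left(6 + 3\right) - 2\right) \left(2 + 6\right)}} = \frac{588}{-311 + \sqrt{160 + \left(9 - 2\right) 8}} = \frac{588}{-311 + \sqrt{160 + 7 \cdot 8}} = \frac{588}{-311 + \sqrt{160 + 56}} = \frac{588}{-311 + \sqrt{216}} = \frac{588}{-311 + 6 \sqrt{6}}$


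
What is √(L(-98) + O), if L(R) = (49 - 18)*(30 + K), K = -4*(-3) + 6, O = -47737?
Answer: I*√46249 ≈ 215.06*I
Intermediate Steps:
K = 18 (K = 12 + 6 = 18)
L(R) = 1488 (L(R) = (49 - 18)*(30 + 18) = 31*48 = 1488)
√(L(-98) + O) = √(1488 - 47737) = √(-46249) = I*√46249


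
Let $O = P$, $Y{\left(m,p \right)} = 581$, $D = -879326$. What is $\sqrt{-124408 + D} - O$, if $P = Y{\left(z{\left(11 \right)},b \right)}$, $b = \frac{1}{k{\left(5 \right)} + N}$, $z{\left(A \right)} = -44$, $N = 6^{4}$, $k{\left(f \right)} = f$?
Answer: $-581 + 3 i \sqrt{111526} \approx -581.0 + 1001.9 i$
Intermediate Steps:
$N = 1296$
$b = \frac{1}{1301}$ ($b = \frac{1}{5 + 1296} = \frac{1}{1301} \approx 0.00076864$)
$P = 581$
$O = 581$
$\sqrt{-124408 + D} - O = \sqrt{-124408 - 879326} - 581 = \sqrt{-1003734} - 581 = 3 i \sqrt{111526} - 581 = -581 + 3 i \sqrt{111526}$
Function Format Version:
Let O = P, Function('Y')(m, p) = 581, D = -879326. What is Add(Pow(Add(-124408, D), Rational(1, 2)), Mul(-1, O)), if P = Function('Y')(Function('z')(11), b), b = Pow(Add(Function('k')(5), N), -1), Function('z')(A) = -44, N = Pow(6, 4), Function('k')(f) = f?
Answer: Add(-581, Mul(3, I, Pow(111526, Rational(1, 2)))) ≈ Add(-581.00, Mul(1001.9, I))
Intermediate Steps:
N = 1296
b = Rational(1, 1301) (b = Pow(Add(5, 1296), -1) = Pow(1301, -1) = Rational(1, 1301) ≈ 0.00076864)
P = 581
O = 581
Add(Pow(Add(-124408, D), Rational(1, 2)), Mul(-1, O)) = Add(Pow(Add(-124408, -879326), Rational(1, 2)), Mul(-1, 581)) = Add(Pow(-1003734, Rational(1, 2)), -581) = Add(Mul(3, I, Pow(111526, Rational(1, 2))), -581) = Add(-581, Mul(3, I, Pow(111526, Rational(1, 2))))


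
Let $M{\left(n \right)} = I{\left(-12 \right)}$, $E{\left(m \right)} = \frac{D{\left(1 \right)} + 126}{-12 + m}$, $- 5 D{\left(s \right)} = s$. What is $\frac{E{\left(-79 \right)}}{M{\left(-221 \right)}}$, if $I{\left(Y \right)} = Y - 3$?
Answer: $\frac{629}{6825} \approx 0.092161$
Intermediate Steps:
$D{\left(s \right)} = - \frac{s}{5}$
$E{\left(m \right)} = \frac{629}{5 \left(-12 + m\right)}$ ($E{\left(m \right)} = \frac{\left(- \frac{1}{5}\right) 1 + 126}{-12 + m} = \frac{- \frac{1}{5} + 126}{-12 + m} = \frac{629}{5 \left(-12 + m\right)}$)
$I{\left(Y \right)} = -3 + Y$ ($I{\left(Y \right)} = Y - 3 = -3 + Y$)
$M{\left(n \right)} = -15$ ($M{\left(n \right)} = -3 - 12 = -15$)
$\frac{E{\left(-79 \right)}}{M{\left(-221 \right)}} = \frac{\frac{629}{5} \frac{1}{-12 - 79}}{-15} = \frac{629}{5 \left(-91\right)} \left(- \frac{1}{15}\right) = \frac{629}{5} \left(- \frac{1}{91}\right) \left(- \frac{1}{15}\right) = \left(- \frac{629}{455}\right) \left(- \frac{1}{15}\right) = \frac{629}{6825}$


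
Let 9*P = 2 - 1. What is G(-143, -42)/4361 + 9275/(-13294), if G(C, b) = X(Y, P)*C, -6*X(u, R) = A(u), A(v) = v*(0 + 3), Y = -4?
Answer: -44250359/57975134 ≈ -0.76326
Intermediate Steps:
P = ⅑ (P = (2 - 1)/9 = (⅑)*1 = ⅑ ≈ 0.11111)
A(v) = 3*v (A(v) = v*3 = 3*v)
X(u, R) = -u/2
G(C, b) = 2*C (G(C, b) = (-½*(-4))*C = 2*C)
G(-143, -42)/4361 + 9275/(-13294) = (2*(-143))/4361 + 9275/(-13294) = -286*1/4361 + 9275*(-1/13294) = -286/4361 - 9275/13294 = -44250359/57975134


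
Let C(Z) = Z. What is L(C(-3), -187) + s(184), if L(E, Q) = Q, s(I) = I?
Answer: -3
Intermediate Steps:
L(C(-3), -187) + s(184) = -187 + 184 = -3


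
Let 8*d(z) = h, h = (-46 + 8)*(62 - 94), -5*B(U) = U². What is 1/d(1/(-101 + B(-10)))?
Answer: 1/152 ≈ 0.0065789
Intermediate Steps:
B(U) = -U²/5
h = 1216 (h = -38*(-32) = 1216)
d(z) = 152 (d(z) = (⅛)*1216 = 152)
1/d(1/(-101 + B(-10))) = 1/152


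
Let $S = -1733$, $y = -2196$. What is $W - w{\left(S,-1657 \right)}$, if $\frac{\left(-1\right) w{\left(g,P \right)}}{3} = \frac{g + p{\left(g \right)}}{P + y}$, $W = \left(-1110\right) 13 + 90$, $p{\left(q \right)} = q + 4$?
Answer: $- \frac{55241634}{3853} \approx -14337.0$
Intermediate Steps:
$p{\left(q \right)} = 4 + q$
$W = -14340$ ($W = -14430 + 90 = -14340$)
$w{\left(g,P \right)} = - \frac{3 \left(4 + 2 g\right)}{-2196 + P}$ ($w{\left(g,P \right)} = - 3 \frac{g + \left(4 + g\right)}{P - 2196} = - 3 \frac{4 + 2 g}{-2196 + P} = - \frac{3 \left(4 + 2 g\right)}{-2196 + P}$)
$W - w{\left(S,-1657 \right)} = -14340 - \frac{6 \left(-2 - -1733\right)}{-2196 - 1657} = -14340 - \frac{6 \left(-2 + 1733\right)}{-3853} = -14340 - 6 \left(- \frac{1}{3853}\right) 1731 = -14340 - - \frac{10386}{3853} = -14340 + \frac{10386}{3853} = - \frac{55241634}{3853}$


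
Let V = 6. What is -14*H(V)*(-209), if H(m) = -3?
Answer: -8778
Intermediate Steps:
-14*H(V)*(-209) = -14*(-3)*(-209) = 42*(-209) = -8778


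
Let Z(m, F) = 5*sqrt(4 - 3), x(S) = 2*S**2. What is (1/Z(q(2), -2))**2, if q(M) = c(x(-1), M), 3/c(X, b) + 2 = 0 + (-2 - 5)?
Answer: 1/25 ≈ 0.040000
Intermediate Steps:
c(X, b) = -1/3 (c(X, b) = 3/(-2 + (0 + (-2 - 5))) = 3/(-2 + (0 - 7)) = 3/(-2 - 7) = 3/(-9) = 3*(-1/9) = -1/3)
q(M) = -1/3
Z(m, F) = 5 (Z(m, F) = 5*sqrt(1) = 5*1 = 5)
(1/Z(q(2), -2))**2 = (1/5)**2 = 1/25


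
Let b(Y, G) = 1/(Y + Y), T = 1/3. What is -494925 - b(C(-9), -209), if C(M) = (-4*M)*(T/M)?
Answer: -3959397/8 ≈ -4.9492e+5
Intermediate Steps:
T = ⅓ ≈ 0.33333
C(M) = -4/3 (C(M) = (-4*M)*(1/(3*M)) = -4/3)
b(Y, G) = 1/(2*Y)
-494925 - b(C(-9), -209) = -494925 - 1/(2*(-4/3)) = -494925 - (-3)/(2*4) = -494925 - 1*(-3/8) = -494925 + 3/8 = -3959397/8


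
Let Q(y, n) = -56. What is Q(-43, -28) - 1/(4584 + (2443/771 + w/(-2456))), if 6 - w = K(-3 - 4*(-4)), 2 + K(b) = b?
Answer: -486426643408/8686156247 ≈ -56.000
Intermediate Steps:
K(b) = -2 + b
w = -5 (w = 6 - (-2 + (-3 - 4*(-4))) = 6 - (-2 + (-3 + 16)) = 6 - (-2 + 13) = 6 - 1*11 = 6 - 11 = -5)
Q(-43, -28) - 1/(4584 + (2443/771 + w/(-2456))) = -56 - 1/(4584 + (2443/771 - 5/(-2456))) = -56 - 1/(4584 + (2443*(1/771) - 5*(-1/2456))) = -56 - 1/(4584 + (2443/771 + 5/2456)) = -56 - 1/(4584 + 6003863/1893576) = -56 - 1/8686156247/1893576 = -56 - 1*1893576/8686156247 = -56 - 1893576/8686156247 = -486426643408/8686156247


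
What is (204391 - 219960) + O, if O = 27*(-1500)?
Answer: -56069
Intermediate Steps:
O = -40500
(204391 - 219960) + O = (204391 - 219960) - 40500 = -15569 - 40500 = -56069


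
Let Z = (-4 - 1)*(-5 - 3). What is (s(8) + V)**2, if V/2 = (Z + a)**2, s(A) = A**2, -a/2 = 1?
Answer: 8714304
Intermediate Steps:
a = -2 (a = -2*1 = -2)
Z = 40 (Z = -5*(-8) = 40)
V = 2888 (V = 2*(40 - 2)**2 = 2*38**2 = 2*1444 = 2888)
(s(8) + V)**2 = (8**2 + 2888)**2 = (64 + 2888)**2 = 2952**2 = 8714304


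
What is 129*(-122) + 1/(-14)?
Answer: -220333/14 ≈ -15738.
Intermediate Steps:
129*(-122) + 1/(-14) = -15738 - 1/14 = -220333/14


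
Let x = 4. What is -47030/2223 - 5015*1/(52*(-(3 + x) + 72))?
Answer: -2617073/115596 ≈ -22.640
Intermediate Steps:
-47030/2223 - 5015*1/(52*(-(3 + x) + 72)) = -47030/2223 - 5015*1/(52*(-(3 + 4) + 72)) = -47030*1/2223 - 5015*1/(52*(-1*7 + 72)) = -47030/2223 - 5015*1/(52*(-7 + 72)) = -47030/2223 - 5015/(65*52) = -47030/2223 - 5015/3380 = -47030/2223 - 5015*1/3380 = -47030/2223 - 1003/676 = -2617073/115596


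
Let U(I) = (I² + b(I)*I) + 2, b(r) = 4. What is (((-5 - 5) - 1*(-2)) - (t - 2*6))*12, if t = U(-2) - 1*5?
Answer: 132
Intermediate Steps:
U(I) = 2 + I² + 4*I (U(I) = (I² + 4*I) + 2 = 2 + I² + 4*I)
t = -7 (t = (2 + (-2)² + 4*(-2)) - 1*5 = (2 + 4 - 8) - 5 = -2 - 5 = -7)
(((-5 - 5) - 1*(-2)) - (t - 2*6))*12 = (((-5 - 5) - 1*(-2)) - (-7 - 2*6))*12 = ((-10 + 2) - (-7 - 12))*12 = (-8 - 1*(-19))*12 = (-8 + 19)*12 = 11*12 = 132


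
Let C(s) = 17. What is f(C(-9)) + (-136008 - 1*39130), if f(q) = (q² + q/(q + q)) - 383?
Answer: -350463/2 ≈ -1.7523e+5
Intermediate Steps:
f(q) = -765/2 + q² (f(q) = (q² + q/((2*q))) - 383 = (q² + (1/(2*q))*q) - 383 = (q² + ½) - 383 = (½ + q²) - 383 = -765/2 + q²)
f(C(-9)) + (-136008 - 1*39130) = (-765/2 + 17²) + (-136008 - 1*39130) = (-765/2 + 289) + (-136008 - 39130) = -187/2 - 175138 = -350463/2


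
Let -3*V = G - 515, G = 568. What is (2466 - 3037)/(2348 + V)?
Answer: -1713/6991 ≈ -0.24503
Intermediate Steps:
V = -53/3 (V = -(568 - 515)/3 = -⅓*53 = -53/3 ≈ -17.667)
(2466 - 3037)/(2348 + V) = (2466 - 3037)/(2348 - 53/3) = -571/6991/3 = -571*3/6991 = -1713/6991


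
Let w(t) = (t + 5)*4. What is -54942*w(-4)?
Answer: -219768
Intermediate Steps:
w(t) = 20 + 4*t (w(t) = (5 + t)*4 = 20 + 4*t)
-54942*w(-4) = -54942*(20 + 4*(-4)) = -54942*(20 - 16) = -54942*4 = -219768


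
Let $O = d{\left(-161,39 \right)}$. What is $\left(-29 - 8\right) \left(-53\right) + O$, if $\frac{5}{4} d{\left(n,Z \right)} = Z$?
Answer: $\frac{9961}{5} \approx 1992.2$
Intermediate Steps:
$d{\left(n,Z \right)} = \frac{4 Z}{5}$
$O = \frac{156}{5}$ ($O = \frac{4}{5} \cdot 39 = \frac{156}{5} \approx 31.2$)
$\left(-29 - 8\right) \left(-53\right) + O = \left(-29 - 8\right) \left(-53\right) + \frac{156}{5} = \left(-37\right) \left(-53\right) + \frac{156}{5} = 1961 + \frac{156}{5} = \frac{9961}{5}$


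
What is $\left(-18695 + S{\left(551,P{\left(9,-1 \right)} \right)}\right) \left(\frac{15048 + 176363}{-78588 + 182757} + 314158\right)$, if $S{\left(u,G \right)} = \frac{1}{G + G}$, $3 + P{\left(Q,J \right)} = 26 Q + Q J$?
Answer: $- \frac{271642391927529427}{46251036} \approx -5.8732 \cdot 10^{9}$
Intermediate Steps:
$P{\left(Q,J \right)} = -3 + 26 Q + J Q$ ($P{\left(Q,J \right)} = -3 + \left(26 Q + Q J\right) = -3 + \left(26 Q + J Q\right) = -3 + 26 Q + J Q$)
$S{\left(u,G \right)} = \frac{1}{2 G}$
$\left(-18695 + S{\left(551,P{\left(9,-1 \right)} \right)}\right) \left(\frac{15048 + 176363}{-78588 + 182757} + 314158\right) = \left(-18695 + \frac{1}{2 \left(-3 + 26 \cdot 9 - 9\right)}\right) \left(\frac{15048 + 176363}{-78588 + 182757} + 314158\right) = \left(-18695 + \frac{1}{2 \left(-3 + 234 - 9\right)}\right) \left(\frac{191411}{104169} + 314158\right) = \left(-18695 + \frac{1}{2 \cdot 222}\right) \left(191411 \cdot \frac{1}{104169} + 314158\right) = \left(-18695 + \frac{1}{2} \cdot \frac{1}{222}\right) \left(\frac{191411}{104169} + 314158\right) = \left(-18695 + \frac{1}{444}\right) \frac{32725716113}{104169} = \left(- \frac{8300579}{444}\right) \frac{32725716113}{104169} = - \frac{271642391927529427}{46251036}$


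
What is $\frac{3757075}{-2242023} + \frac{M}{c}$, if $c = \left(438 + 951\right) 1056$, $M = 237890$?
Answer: $- \frac{118511015365}{78299130096} \approx -1.5136$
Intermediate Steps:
$c = 1466784$ ($c = 1389 \cdot 1056 = 1466784$)
$\frac{3757075}{-2242023} + \frac{M}{c} = \frac{3757075}{-2242023} + \frac{237890}{1466784} = 3757075 \left(- \frac{1}{2242023}\right) + 237890 \cdot \frac{1}{1466784} = - \frac{536725}{320289} + \frac{118945}{733392} = - \frac{118511015365}{78299130096}$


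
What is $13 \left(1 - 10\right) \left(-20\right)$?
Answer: $2340$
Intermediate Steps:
$13 \left(1 - 10\right) \left(-20\right) = 13 \left(-9\right) \left(-20\right) = \left(-117\right) \left(-20\right) = 2340$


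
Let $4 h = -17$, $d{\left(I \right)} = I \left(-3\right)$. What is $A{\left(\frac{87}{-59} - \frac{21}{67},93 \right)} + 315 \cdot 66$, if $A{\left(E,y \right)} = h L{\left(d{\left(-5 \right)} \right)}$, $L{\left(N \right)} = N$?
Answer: $\frac{82905}{4} \approx 20726.0$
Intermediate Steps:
$d{\left(I \right)} = - 3 I$
$h = - \frac{17}{4}$ ($h = \frac{1}{4} \left(-17\right) = - \frac{17}{4} \approx -4.25$)
$A{\left(E,y \right)} = - \frac{255}{4}$ ($A{\left(E,y \right)} = - \frac{17 \left(\left(-3\right) \left(-5\right)\right)}{4} = \left(- \frac{17}{4}\right) 15 = - \frac{255}{4}$)
$A{\left(\frac{87}{-59} - \frac{21}{67},93 \right)} + 315 \cdot 66 = - \frac{255}{4} + 315 \cdot 66 = - \frac{255}{4} + 20790 = \frac{82905}{4}$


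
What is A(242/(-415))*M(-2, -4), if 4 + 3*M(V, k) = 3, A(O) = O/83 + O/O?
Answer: -11401/34445 ≈ -0.33099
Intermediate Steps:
A(O) = 1 + O/83 (A(O) = O*(1/83) + 1 = O/83 + 1 = 1 + O/83)
M(V, k) = -⅓ (M(V, k) = -4/3 + (⅓)*3 = -4/3 + 1 = -⅓)
A(242/(-415))*M(-2, -4) = (1 + (242/(-415))/83)*(-⅓) = (1 + (242*(-1/415))/83)*(-⅓) = (1 + (1/83)*(-242/415))*(-⅓) = (1 - 242/34445)*(-⅓) = (34203/34445)*(-⅓) = -11401/34445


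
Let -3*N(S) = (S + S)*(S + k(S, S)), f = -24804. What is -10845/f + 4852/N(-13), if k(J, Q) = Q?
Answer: -755803/35828 ≈ -21.095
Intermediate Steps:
N(S) = -4*S²/3 (N(S) = -(S + S)*(S + S)/3 = -2*S*2*S/3 = -4*S²/3)
-10845/f + 4852/N(-13) = -10845/(-24804) + 4852/((-4/3*(-13)²)) = -10845*(-1/24804) + 4852/((-4/3*169)) = 1205/2756 + 4852/(-676/3) = 1205/2756 + 4852*(-3/676) = 1205/2756 - 3639/169 = -755803/35828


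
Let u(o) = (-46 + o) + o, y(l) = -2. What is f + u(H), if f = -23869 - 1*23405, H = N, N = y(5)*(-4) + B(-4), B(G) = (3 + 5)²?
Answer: -47176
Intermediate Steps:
B(G) = 64 (B(G) = 8² = 64)
N = 72 (N = -2*(-4) + 64 = 8 + 64 = 72)
H = 72
u(o) = -46 + 2*o
f = -47274 (f = -23869 - 23405 = -47274)
f + u(H) = -47274 + (-46 + 2*72) = -47274 + (-46 + 144) = -47274 + 98 = -47176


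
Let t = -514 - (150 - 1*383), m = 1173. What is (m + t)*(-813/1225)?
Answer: -725196/1225 ≈ -592.00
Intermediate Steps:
t = -281 (t = -514 - (150 - 383) = -514 - 1*(-233) = -514 + 233 = -281)
(m + t)*(-813/1225) = (1173 - 281)*(-813/1225) = 892*(-813*1/1225) = 892*(-813/1225) = -725196/1225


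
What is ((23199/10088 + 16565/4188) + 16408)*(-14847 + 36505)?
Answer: 144416871611243/406236 ≈ 3.5550e+8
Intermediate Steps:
((23199/10088 + 16565/4188) + 16408)*(-14847 + 36505) = ((23199*(1/10088) + 16565*(1/4188)) + 16408)*21658 = ((23199/10088 + 16565/4188) + 16408)*21658 = (66066283/10562136 + 16408)*21658 = (173369593771/10562136)*21658 = 144416871611243/406236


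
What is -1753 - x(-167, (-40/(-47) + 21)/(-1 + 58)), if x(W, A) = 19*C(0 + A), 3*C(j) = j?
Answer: -742546/423 ≈ -1755.4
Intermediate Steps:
C(j) = j/3
x(W, A) = 19*A/3 (x(W, A) = 19*((0 + A)/3) = 19*(A/3) = 19*A/3)
-1753 - x(-167, (-40/(-47) + 21)/(-1 + 58)) = -1753 - 19*(-40/(-47) + 21)/(-1 + 58)/3 = -1753 - 19*(-40*(-1/47) + 21)/57/3 = -1753 - 19*(40/47 + 21)*(1/57)/3 = -1753 - 19*(1027/47)*(1/57)/3 = -1753 - 19*1027/(3*2679) = -1753 - 1*1027/423 = -1753 - 1027/423 = -742546/423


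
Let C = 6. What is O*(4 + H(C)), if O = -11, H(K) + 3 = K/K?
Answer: -22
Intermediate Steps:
H(K) = -2 (H(K) = -3 + K/K = -3 + 1 = -2)
O*(4 + H(C)) = -11*(4 - 2) = -11*2 = -22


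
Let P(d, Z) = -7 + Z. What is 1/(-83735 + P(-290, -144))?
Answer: -1/83886 ≈ -1.1921e-5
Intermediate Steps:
1/(-83735 + P(-290, -144)) = 1/(-83735 + (-7 - 144)) = 1/(-83735 - 151) = 1/(-83886) = -1/83886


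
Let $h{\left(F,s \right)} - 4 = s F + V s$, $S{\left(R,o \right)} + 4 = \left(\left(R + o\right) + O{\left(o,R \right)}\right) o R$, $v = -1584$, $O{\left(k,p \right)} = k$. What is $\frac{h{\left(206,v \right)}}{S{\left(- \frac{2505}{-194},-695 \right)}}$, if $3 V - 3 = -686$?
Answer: $\frac{1291818064}{465110025581} \approx 0.0027774$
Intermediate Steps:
$V = - \frac{683}{3}$ ($V = 1 + \frac{1}{3} \left(-686\right) = 1 - \frac{686}{3} = - \frac{683}{3} \approx -227.67$)
$S{\left(R,o \right)} = -4 + R o \left(R + 2 o\right)$ ($S{\left(R,o \right)} = -4 + \left(\left(R + o\right) + o\right) o R = -4 + \left(R + 2 o\right) o R = -4 + o \left(R + 2 o\right) R = -4 + R o \left(R + 2 o\right)$)
$h{\left(F,s \right)} = 4 - \frac{683 s}{3} + F s$ ($h{\left(F,s \right)} = 4 + \left(s F - \frac{683 s}{3}\right) = 4 + \left(F s - \frac{683 s}{3}\right) = 4 + \left(- \frac{683 s}{3} + F s\right) = 4 - \frac{683 s}{3} + F s$)
$\frac{h{\left(206,v \right)}}{S{\left(- \frac{2505}{-194},-695 \right)}} = \frac{4 - -360624 + 206 \left(-1584\right)}{-4 - 695 \left(- \frac{2505}{-194}\right)^{2} + 2 \left(- \frac{2505}{-194}\right) \left(-695\right)^{2}} = \frac{4 + 360624 - 326304}{-4 - 695 \left(\left(-2505\right) \left(- \frac{1}{194}\right)\right)^{2} + 2 \left(\left(-2505\right) \left(- \frac{1}{194}\right)\right) 483025} = \frac{34324}{-4 - 695 \left(\frac{2505}{194}\right)^{2} + 2 \cdot \frac{2505}{194} \cdot 483025} = \frac{34324}{-4 - \frac{4361142375}{37636} + \frac{1209977625}{97}} = \frac{34324}{\frac{465110025581}{37636}} = 34324 \cdot \frac{37636}{465110025581} = \frac{1291818064}{465110025581}$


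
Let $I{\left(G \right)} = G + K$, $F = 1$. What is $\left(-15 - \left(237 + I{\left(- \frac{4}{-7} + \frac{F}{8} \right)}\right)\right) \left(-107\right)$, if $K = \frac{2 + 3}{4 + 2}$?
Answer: $\frac{4557451}{168} \approx 27128.0$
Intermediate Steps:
$K = \frac{5}{6} \approx 0.83333$
$I{\left(G \right)} = \frac{5}{6} + G$ ($I{\left(G \right)} = G + \frac{5}{6} = \frac{5}{6} + G$)
$\left(-15 - \left(237 + I{\left(- \frac{4}{-7} + \frac{F}{8} \right)}\right)\right) \left(-107\right) = \left(-15 - \left(\frac{1427}{6} + \frac{4}{7} + \frac{1}{8}\right)\right) \left(-107\right) = \left(-15 - \left(\frac{1427}{6} + \frac{1}{8} + \frac{4}{7}\right)\right) \left(-107\right) = \left(-15 - \frac{40073}{168}\right) \left(-107\right) = \left(- \frac{42593}{168}\right) \left(-107\right) = \frac{4557451}{168}$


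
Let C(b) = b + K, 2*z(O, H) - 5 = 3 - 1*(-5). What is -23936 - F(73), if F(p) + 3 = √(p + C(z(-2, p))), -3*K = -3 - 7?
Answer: -23933 - √2982/6 ≈ -23942.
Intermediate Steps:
K = 10/3 (K = -(-3 - 7)/3 = -⅓*(-10) = 10/3 ≈ 3.3333)
z(O, H) = 13/2 (z(O, H) = 5/2 + (3 - 1*(-5))/2 = 5/2 + (3 + 5)/2 = 5/2 + (½)*8 = 5/2 + 4 = 13/2)
C(b) = 10/3 + b (C(b) = b + 10/3 = 10/3 + b)
F(p) = -3 + √(59/6 + p) (F(p) = -3 + √(p + (10/3 + 13/2)) = -3 + √(p + 59/6) = -3 + √(59/6 + p))
-23936 - F(73) = -23936 - (-3 + √(354 + 36*73)/6) = -23936 - (-3 + √(354 + 2628)/6) = -23936 - (-3 + √2982/6) = -23936 + (3 - √2982/6) = -23933 - √2982/6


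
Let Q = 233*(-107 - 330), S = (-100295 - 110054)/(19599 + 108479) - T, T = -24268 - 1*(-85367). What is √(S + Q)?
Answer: I*√2672562398844502/128078 ≈ 403.64*I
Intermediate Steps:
T = 61099 (T = -24268 + 85367 = 61099)
S = -7825648071/128078 (S = (-100295 - 110054)/(19599 + 108479) - 1*61099 = -210349/128078 - 61099 = -7825648071/128078 ≈ -61101.)
Q = -101821 (Q = 233*(-437) = -101821)
√(S + Q) = √(-7825648071/128078 - 101821) = √(-20866678109/128078) = I*√2672562398844502/128078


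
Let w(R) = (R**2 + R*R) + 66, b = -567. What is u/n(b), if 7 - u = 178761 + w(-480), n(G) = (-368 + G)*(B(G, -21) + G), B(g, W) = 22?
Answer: -127924/101915 ≈ -1.2552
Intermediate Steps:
w(R) = 66 + 2*R**2 (w(R) = (R**2 + R**2) + 66 = 2*R**2 + 66 = 66 + 2*R**2)
n(G) = (-368 + G)*(22 + G)
u = -639620 (u = 7 - (178761 + (66 + 2*(-480)**2)) = 7 - (178761 + (66 + 2*230400)) = 7 - (178761 + (66 + 460800)) = 7 - (178761 + 460866) = 7 - 1*639627 = 7 - 639627 = -639620)
u/n(b) = -639620/(-8096 + (-567)**2 - 346*(-567)) = -639620/(-8096 + 321489 + 196182) = -639620/509575 = -639620*1/509575 = -127924/101915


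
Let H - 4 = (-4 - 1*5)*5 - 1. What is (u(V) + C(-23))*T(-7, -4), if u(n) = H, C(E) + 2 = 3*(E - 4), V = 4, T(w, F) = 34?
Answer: -4250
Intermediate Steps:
C(E) = -14 + 3*E (C(E) = -2 + 3*(E - 4) = -2 + 3*(-4 + E) = -2 + (-12 + 3*E) = -14 + 3*E)
H = -42 (H = 4 + ((-4 - 1*5)*5 - 1) = 4 + ((-4 - 5)*5 - 1) = 4 + (-9*5 - 1) = 4 + (-45 - 1) = 4 - 46 = -42)
u(n) = -42
(u(V) + C(-23))*T(-7, -4) = (-42 + (-14 + 3*(-23)))*34 = (-42 + (-14 - 69))*34 = (-42 - 83)*34 = -125*34 = -4250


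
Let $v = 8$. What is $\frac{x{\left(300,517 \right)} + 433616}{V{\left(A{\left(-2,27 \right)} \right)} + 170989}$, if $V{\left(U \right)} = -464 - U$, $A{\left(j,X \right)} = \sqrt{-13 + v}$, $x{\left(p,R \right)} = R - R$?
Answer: $\frac{180347240}{70923843} + \frac{5288 i \sqrt{5}}{354619215} \approx 2.5428 + 3.3344 \cdot 10^{-5} i$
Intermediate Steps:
$x{\left(p,R \right)} = 0$
$A{\left(j,X \right)} = i \sqrt{5}$ ($A{\left(j,X \right)} = \sqrt{-13 + 8} = \sqrt{-5} = i \sqrt{5}$)
$\frac{x{\left(300,517 \right)} + 433616}{V{\left(A{\left(-2,27 \right)} \right)} + 170989} = \frac{0 + 433616}{\left(-464 - i \sqrt{5}\right) + 170989} = \frac{433616}{\left(-464 - i \sqrt{5}\right) + 170989} = \frac{433616}{170525 - i \sqrt{5}}$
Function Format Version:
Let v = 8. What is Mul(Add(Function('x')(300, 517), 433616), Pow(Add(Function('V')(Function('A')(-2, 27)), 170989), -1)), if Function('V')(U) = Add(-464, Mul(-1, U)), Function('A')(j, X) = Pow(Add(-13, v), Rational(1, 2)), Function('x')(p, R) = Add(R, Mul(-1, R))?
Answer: Add(Rational(180347240, 70923843), Mul(Rational(5288, 354619215), I, Pow(5, Rational(1, 2)))) ≈ Add(2.5428, Mul(3.3344e-5, I))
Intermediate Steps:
Function('x')(p, R) = 0
Function('A')(j, X) = Mul(I, Pow(5, Rational(1, 2))) (Function('A')(j, X) = Pow(Add(-13, 8), Rational(1, 2)) = Pow(-5, Rational(1, 2)) = Mul(I, Pow(5, Rational(1, 2))))
Mul(Add(Function('x')(300, 517), 433616), Pow(Add(Function('V')(Function('A')(-2, 27)), 170989), -1)) = Mul(Add(0, 433616), Pow(Add(Add(-464, Mul(-1, Mul(I, Pow(5, Rational(1, 2))))), 170989), -1)) = Mul(433616, Pow(Add(Add(-464, Mul(-1, I, Pow(5, Rational(1, 2)))), 170989), -1)) = Mul(433616, Pow(Add(170525, Mul(-1, I, Pow(5, Rational(1, 2)))), -1))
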